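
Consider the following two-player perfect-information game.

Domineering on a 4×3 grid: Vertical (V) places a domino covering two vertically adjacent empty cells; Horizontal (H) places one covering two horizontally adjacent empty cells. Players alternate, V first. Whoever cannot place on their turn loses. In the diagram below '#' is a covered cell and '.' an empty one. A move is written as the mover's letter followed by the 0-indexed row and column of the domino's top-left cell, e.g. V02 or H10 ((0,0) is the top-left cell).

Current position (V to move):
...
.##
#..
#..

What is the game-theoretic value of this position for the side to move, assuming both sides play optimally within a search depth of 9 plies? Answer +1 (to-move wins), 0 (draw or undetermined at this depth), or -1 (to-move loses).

value(.../.##/#../#.., V) = +1

[.../.##/#../#..] V move#1: V00:-1/#../###/#../#.., V21:+1/.../.##/##./##.*, V22:+1/.../.##/#.#/#.#
[.../.##/##./##.] H move#2: H00:-1/##./.##/##./##.*, H01:-1/.##/.##/##./##.
[##./.##/##./##.] V move#3: V22:+1/##./.##/###/###*
[##./.##/###/###] end (terminal -1, H#4); searched .../.##/#../#.. to 9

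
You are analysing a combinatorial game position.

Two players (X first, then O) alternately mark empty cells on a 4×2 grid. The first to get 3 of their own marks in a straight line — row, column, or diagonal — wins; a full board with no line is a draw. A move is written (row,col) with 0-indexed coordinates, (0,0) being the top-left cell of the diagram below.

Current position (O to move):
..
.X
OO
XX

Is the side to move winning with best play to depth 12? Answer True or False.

[../.X/OO/XX] O move#1: (0,0):+0/O./.X/OO/XX*, (0,1):+0/.O/.X/OO/XX, (1,0):+0/../OX/OO/XX
[O./.X/OO/XX] X move#2: (0,1):-1/OX/.X/OO/XX, (1,0):+0/O./XX/OO/XX*
[O./XX/OO/XX] O move#3: (0,1):+0/OO/XX/OO/XX*
[OO/XX/OO/XX] end (terminal +0, X#4); searched ../.X/OO/XX to 12

O winning at [../.X/OO/XX]: False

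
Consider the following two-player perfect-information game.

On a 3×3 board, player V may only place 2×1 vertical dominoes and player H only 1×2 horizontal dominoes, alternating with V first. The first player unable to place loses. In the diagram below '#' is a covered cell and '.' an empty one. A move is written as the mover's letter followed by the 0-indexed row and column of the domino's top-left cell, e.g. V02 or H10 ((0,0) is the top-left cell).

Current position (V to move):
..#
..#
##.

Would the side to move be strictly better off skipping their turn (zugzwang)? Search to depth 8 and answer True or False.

ply 1, V at ..#/..#/##. | V00=+1→#.#/#.#/##.*; V01=+1→.##/.##/##.
ply 2: #.#/#.#/##. is terminal -1 (H); from ..#/..#/##. depth 8
if V skipped the turn, H would face:
~ ply 1, H at ..#/..#/##. | H00=+1→###/..#/##.*; H10=+1→..#/###/##.
~ ply 2: ###/..#/##. is terminal -1 (V); from ..#/..#/##. depth 8
compare (V): move=+1 vs pass=-1

zugzwang(..#/..#/##., V) = False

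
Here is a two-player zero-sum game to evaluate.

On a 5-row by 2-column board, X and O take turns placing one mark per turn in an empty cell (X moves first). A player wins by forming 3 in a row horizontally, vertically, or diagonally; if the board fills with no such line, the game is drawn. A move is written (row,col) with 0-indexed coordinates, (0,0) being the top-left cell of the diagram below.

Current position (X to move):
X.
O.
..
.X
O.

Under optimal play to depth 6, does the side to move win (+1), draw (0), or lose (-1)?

p1 X@[X./O./../.X/O.]: (0,1)[XX/O./../.X/O.]+0 (1,1)[X./OX/../.X/O.]+0 (2,0)[X./O./X./.X/O.]+0 (2,1)[X./O./.X/.X/O.]+1* (3,0)[X./O./../XX/O.]+0 (4,1)[X./O./../.X/OX]+0
p2 O@[X./O./.X/.X/O.]: (0,1)[XO/O./.X/.X/O.]-1* (1,1)[X./OO/.X/.X/O.]-1 (2,0)[X./O./OX/.X/O.]-1 (3,0)[X./O./.X/OX/O.]-1 (4,1)[X./O./.X/.X/OO]-1
p3 X@[XO/O./.X/.X/O.]: (1,1)[XO/OX/.X/.X/O.]+1* (2,0)[XO/O./XX/.X/O.]+1 (3,0)[XO/O./.X/XX/O.]+1 (4,1)[XO/O./.X/.X/OX]+1
p4 O@[XO/OX/.X/.X/O.] terminal -1; root [X./O./../.X/O.] d6

value(X./O./../.X/O., X) = +1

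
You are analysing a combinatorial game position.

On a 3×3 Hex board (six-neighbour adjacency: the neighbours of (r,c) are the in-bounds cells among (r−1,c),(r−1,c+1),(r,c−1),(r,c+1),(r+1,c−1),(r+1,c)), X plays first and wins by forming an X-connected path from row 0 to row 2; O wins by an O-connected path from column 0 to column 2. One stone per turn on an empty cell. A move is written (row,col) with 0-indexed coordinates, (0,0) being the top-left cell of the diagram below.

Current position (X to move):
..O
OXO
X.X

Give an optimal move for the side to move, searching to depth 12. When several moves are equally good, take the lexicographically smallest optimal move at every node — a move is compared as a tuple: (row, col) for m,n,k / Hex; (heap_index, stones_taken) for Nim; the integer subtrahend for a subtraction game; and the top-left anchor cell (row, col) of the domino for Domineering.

p1 X@[..O/OXO/X.X]: (0,0)[X.O/OXO/X.X]-1 (0,1)[.XO/OXO/X.X]+1* (2,1)[..O/OXO/XXX]-1
p2 O@[.XO/OXO/X.X] terminal -1; root [..O/OXO/X.X] d12

X's best at [..O/OXO/X.X]: (0,1)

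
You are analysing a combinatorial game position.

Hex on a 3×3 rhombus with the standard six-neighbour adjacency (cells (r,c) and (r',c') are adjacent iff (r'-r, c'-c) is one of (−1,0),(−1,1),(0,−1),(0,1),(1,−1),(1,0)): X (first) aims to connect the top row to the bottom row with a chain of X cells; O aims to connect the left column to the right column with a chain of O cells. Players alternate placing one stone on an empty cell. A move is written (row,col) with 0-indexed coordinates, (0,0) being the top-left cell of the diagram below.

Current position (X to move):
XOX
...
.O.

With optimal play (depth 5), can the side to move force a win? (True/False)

X winning at [XOX/.../.O.]: True

p1 X@[XOX/.../.O.]: (1,0)[XOX/X../.O.]-1 (1,1)[XOX/.X./.O.]-1 (1,2)[XOX/..X/.O.]+1* (2,0)[XOX/.../XO.]+1 (2,2)[XOX/.../.OX]+1
p2 O@[XOX/..X/.O.]: (1,0)[XOX/O.X/.O.]-1* (1,1)[XOX/.OX/.O.]-1 (2,0)[XOX/..X/OO.]-1 (2,2)[XOX/..X/.OO]-1
p3 X@[XOX/O.X/.O.]: (1,1)[XOX/OXX/.O.]+1* (2,0)[XOX/O.X/XO.]+1 (2,2)[XOX/O.X/.OX]+1
p4 O@[XOX/OXX/.O.]: (2,0)[XOX/OXX/OO.]-1* (2,2)[XOX/OXX/.OO]-1
p5 X@[XOX/OXX/OO.]: (2,2)[XOX/OXX/OOX]+1*
p6 O@[XOX/OXX/OOX] terminal -1; root [XOX/.../.O.] d5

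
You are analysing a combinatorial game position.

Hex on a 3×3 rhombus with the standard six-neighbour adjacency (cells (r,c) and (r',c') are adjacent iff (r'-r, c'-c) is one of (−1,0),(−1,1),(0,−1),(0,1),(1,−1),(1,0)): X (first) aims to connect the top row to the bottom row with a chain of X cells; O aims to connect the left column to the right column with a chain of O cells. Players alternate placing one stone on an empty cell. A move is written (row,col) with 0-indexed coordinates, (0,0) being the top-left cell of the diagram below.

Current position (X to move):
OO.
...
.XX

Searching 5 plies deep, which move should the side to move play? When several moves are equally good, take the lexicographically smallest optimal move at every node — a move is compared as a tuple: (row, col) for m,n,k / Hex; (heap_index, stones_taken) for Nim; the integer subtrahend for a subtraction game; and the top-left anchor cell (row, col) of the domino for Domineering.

X's best at [OO./.../.XX]: (0,2)

[OO./.../.XX] X move#1: (0,2):+1/OOX/.../.XX*, (1,0):-1/OO./X../.XX, (1,1):-1/OO./.X./.XX, (1,2):-1/OO./..X/.XX, (2,0):-1/OO./.../XXX
[OOX/.../.XX] O move#2: (1,0):-1/OOX/O../.XX*, (1,1):-1/OOX/.O./.XX, (1,2):-1/OOX/..O/.XX, (2,0):-1/OOX/.../OXX
[OOX/O../.XX] X move#3: (1,1):+1/OOX/OX./.XX*, (1,2):+1/OOX/O.X/.XX, (2,0):+1/OOX/O../XXX
[OOX/OX./.XX] end (terminal -1, O#4); searched OO./.../.XX to 5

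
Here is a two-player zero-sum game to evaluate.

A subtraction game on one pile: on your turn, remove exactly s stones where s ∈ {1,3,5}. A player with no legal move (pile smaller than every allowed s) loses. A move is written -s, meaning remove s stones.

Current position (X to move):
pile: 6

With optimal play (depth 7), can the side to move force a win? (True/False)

X winning at [6]: False

[6] X move#1: -1:-1/5*, -3:-1/3, -5:-1/1
[5] O move#2: -1:+1/4*, -3:+1/2, -5:+1/0
[4] X move#3: -1:-1/3*, -3:-1/1
[3] O move#4: -1:+1/2*, -3:+1/0
[2] X move#5: -1:-1/1*
[1] O move#6: -1:+1/0*
[0] end (terminal -1, X#7); searched 6 to 7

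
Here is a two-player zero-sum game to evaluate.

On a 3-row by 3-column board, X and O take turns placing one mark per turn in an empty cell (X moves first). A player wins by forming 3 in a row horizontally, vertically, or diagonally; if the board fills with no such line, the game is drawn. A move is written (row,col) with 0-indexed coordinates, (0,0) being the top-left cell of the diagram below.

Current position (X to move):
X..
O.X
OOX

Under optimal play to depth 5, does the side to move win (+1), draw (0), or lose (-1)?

value(X../O.X/OOX, X) = +1

p1 X@[X../O.X/OOX]: (0,1)[XX./O.X/OOX]+1* (0,2)[X.X/O.X/OOX]+1 (1,1)[X../OXX/OOX]+1
p2 O@[XX./O.X/OOX]: (0,2)[XXO/O.X/OOX]-1* (1,1)[XX./OOX/OOX]-1
p3 X@[XXO/O.X/OOX]: (1,1)[XXO/OXX/OOX]+1*
p4 O@[XXO/OXX/OOX] terminal -1; root [X../O.X/OOX] d5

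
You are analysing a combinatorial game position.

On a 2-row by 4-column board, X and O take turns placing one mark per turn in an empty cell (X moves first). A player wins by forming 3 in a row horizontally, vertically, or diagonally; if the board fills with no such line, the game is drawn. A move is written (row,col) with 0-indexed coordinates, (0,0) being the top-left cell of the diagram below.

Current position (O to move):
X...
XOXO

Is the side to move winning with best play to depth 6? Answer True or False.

ply 1, O at X.../XOXO | (0,1)=+0→XO../XOXO*; (0,2)=+0→X.O./XOXO; (0,3)=+0→X..O/XOXO
ply 2, X at XO../XOXO | (0,2)=+0→XOX./XOXO*; (0,3)=+0→XO.X/XOXO
ply 3, O at XOX./XOXO | (0,3)=+0→XOXO/XOXO*
ply 4: XOXO/XOXO is terminal +0 (X); from X.../XOXO depth 6

O winning at [X.../XOXO]: False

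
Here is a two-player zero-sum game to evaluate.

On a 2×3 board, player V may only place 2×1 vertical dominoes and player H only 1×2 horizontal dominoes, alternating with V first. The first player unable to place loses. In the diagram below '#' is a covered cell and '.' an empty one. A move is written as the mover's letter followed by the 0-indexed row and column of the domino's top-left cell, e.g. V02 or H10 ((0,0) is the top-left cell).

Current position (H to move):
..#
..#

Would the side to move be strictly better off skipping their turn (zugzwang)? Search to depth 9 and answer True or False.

p1 H@[..#/..#]: H00[###/..#]+1* H10[..#/###]+1
p2 V@[###/..#] terminal -1; root [..#/..#] d9
if H skipped the turn, V would face:
~ p1 V@[..#/..#]: V00[#.#/#.#]+1* V01[.##/.##]+1
~ p2 H@[#.#/#.#] terminal -1; root [..#/..#] d9
compare (H): move=+1 vs pass=-1

zugzwang(..#/..#, H) = False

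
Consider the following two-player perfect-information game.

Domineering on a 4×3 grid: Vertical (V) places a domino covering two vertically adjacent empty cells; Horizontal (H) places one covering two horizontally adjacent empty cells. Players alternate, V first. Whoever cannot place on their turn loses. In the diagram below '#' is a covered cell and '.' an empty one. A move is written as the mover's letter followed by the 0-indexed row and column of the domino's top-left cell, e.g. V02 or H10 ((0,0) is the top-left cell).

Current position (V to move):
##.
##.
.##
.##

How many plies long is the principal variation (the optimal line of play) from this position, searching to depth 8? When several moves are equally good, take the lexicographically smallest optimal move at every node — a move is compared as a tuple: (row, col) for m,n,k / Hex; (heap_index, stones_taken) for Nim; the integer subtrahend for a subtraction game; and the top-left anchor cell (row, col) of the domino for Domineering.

ply 1, V at ##./##./.##/.## | V02=+1→###/###/.##/.##*; V20=+1→##./##./###/###
ply 2: ###/###/.##/.## is terminal -1 (H); from ##./##./.##/.## depth 8

PV length from [##./##./.##/.##]: 1 ply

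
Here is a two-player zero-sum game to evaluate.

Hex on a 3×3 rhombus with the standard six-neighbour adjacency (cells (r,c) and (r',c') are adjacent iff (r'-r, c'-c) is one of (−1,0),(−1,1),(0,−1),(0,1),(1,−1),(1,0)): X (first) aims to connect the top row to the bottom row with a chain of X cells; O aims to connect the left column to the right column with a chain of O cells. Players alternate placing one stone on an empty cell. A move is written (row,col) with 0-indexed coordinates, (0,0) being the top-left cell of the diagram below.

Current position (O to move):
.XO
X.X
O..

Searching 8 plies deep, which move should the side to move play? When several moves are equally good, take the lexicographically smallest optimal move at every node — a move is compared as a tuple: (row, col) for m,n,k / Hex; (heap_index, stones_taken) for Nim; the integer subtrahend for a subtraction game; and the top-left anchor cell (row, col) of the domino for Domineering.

O's best at [.XO/X.X/O..]: (1,1)

p1 O@[.XO/X.X/O..]: (0,0)[OXO/X.X/O..]-1 (1,1)[.XO/XOX/O..]+1* (2,1)[.XO/X.X/OO.]+1 (2,2)[.XO/X.X/O.O]+1
p2 X@[.XO/XOX/O..] terminal -1; root [.XO/X.X/O..] d8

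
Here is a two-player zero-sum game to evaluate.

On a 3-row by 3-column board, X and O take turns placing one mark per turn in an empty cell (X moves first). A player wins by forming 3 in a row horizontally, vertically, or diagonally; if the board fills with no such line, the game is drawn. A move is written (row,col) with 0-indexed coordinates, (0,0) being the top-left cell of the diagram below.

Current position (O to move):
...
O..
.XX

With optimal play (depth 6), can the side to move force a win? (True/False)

O winning at [.../O../.XX]: True

ply 1, O at .../O../.XX | (0,0)=-1→O../O../.XX; (0,1)=-1→.O./O../.XX; (0,2)=-1→..O/O../.XX; (1,1)=-1→.../OO./.XX; (1,2)=-1→.../O.O/.XX; (2,0)=+1→.../O../OXX*
ply 2, X at .../O../OXX | (0,0)=-1→X../O../OXX*; (0,1)=-1→.X./O../OXX; (0,2)=-1→..X/O../OXX; (1,1)=-1→.../OX./OXX; (1,2)=-1→.../O.X/OXX
ply 3, O at X../O../OXX | (0,1)=-1→XO./O../OXX; (0,2)=-1→X.O/O../OXX; (1,1)=+1→X../OO./OXX*; (1,2)=-1→X../O.O/OXX
ply 4, X at X../OO./OXX | (0,1)=-1→XX./OO./OXX*; (0,2)=-1→X.X/OO./OXX; (1,2)=-1→X../OOX/OXX
ply 5, O at XX./OO./OXX | (0,2)=+1→XXO/OO./OXX*; (1,2)=+1→XX./OOO/OXX
ply 6: XXO/OO./OXX is terminal -1 (X); from .../O../.XX depth 6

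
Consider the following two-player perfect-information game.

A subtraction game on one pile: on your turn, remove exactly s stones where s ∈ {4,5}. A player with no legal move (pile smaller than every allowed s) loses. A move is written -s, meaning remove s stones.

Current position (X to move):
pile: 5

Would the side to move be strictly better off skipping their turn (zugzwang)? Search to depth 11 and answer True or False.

zugzwang(5, X) = False

ply 1, X at 5 | -4=+1→1*; -5=+1→0
ply 2: 1 is terminal -1 (O); from 5 depth 11
pass branch (O moves first from the same position):
  | ply 1, O at 5 | -4=+1→1*; -5=+1→0
  | ply 2: 1 is terminal -1 (X); from 5 depth 11
X moving scores +1; X passing scores -1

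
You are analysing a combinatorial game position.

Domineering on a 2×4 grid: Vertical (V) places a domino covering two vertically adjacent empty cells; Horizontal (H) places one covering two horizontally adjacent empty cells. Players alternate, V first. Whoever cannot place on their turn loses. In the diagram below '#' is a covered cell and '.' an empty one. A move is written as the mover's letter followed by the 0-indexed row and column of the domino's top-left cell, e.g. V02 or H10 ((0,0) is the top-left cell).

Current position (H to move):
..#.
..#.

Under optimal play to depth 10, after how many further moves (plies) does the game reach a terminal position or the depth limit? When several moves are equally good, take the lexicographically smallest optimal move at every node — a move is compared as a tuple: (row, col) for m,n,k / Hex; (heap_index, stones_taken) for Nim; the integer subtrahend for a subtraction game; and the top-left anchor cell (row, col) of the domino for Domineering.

ply 1, H at ..#./..#. | H00=+1→###./..#.*; H10=+1→..#./###.
ply 2, V at ###./..#. | V03=-1→####/..##*
ply 3, H at ####/..## | H10=+1→####/####*
ply 4: ####/#### is terminal -1 (V); from ..#./..#. depth 10

PV length from [..#./..#.]: 3 plies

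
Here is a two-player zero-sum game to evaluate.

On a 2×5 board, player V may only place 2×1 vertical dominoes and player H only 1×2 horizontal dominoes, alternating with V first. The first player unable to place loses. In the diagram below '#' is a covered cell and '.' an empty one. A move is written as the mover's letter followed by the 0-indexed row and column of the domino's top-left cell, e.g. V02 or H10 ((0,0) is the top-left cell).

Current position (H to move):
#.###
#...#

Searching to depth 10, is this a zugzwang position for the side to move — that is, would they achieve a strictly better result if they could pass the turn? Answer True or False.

zugzwang(#.###/#...#, H) = False

ply 1, H at #.###/#...# | H11=+1→#.###/###.#*; H12=-1→#.###/#.###
ply 2: #.###/###.# is terminal -1 (V); from #.###/#...# depth 10
suppose H passes — search the same position with V to move:
pass> ply 1, V at #.###/#...# | V01=-1→#####/##..#*
pass> ply 2, H at #####/##..# | H12=+1→#####/#####*
pass> ply 3: #####/##### is terminal -1 (V); from #.###/#...# depth 10
for H: play +1, pass +1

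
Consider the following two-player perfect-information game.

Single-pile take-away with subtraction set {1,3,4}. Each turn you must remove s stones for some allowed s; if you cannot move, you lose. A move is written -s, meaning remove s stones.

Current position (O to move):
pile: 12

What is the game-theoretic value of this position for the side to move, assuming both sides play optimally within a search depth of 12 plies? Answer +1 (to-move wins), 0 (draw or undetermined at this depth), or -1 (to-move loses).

[12] O move#1: -1:-1/11, -3:+1/9*, -4:-1/8
[9] X move#2: -1:-1/8*, -3:-1/6, -4:-1/5
[8] O move#3: -1:+1/7*, -3:-1/5, -4:-1/4
[7] X move#4: -1:-1/6*, -3:-1/4, -4:-1/3
[6] O move#5: -1:-1/5, -3:-1/3, -4:+1/2*
[2] X move#6: -1:-1/1*
[1] O move#7: -1:+1/0*
[0] end (terminal -1, X#8); searched 12 to 12

value(12, O) = +1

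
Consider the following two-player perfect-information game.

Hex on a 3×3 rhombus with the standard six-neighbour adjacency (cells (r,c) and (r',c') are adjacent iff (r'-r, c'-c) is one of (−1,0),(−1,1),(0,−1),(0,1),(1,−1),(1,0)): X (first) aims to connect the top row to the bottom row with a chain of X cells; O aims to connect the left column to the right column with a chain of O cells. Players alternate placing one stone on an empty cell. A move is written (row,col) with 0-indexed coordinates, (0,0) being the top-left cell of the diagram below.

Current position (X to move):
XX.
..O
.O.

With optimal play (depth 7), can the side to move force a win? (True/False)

X winning at [XX./..O/.O.]: True

ply 1, X at XX./..O/.O. | (0,2)=-1→XXX/..O/.O.; (1,0)=-1→XX./X.O/.O.; (1,1)=-1→XX./.XO/.O.; (2,0)=+1→XX./..O/XO.*; (2,2)=-1→XX./..O/.OX
ply 2, O at XX./..O/XO. | (0,2)=-1→XXO/..O/XO.*; (1,0)=-1→XX./O.O/XO.; (1,1)=-1→XX./.OO/XO.; (2,2)=-1→XX./..O/XOO
ply 3, X at XXO/..O/XO. | (1,0)=+1→XXO/X.O/XO.*; (1,1)=+1→XXO/.XO/XO.; (2,2)=+1→XXO/..O/XOX
ply 4: XXO/X.O/XO. is terminal -1 (O); from XX./..O/.O. depth 7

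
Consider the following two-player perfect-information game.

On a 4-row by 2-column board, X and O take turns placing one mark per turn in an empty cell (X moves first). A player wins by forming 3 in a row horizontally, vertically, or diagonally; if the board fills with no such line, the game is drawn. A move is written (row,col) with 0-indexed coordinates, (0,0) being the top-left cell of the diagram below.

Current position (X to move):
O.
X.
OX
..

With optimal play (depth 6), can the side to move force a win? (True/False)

p1 X@[O./X./OX/..]: (0,1)[OX/X./OX/..]+0 (1,1)[O./XX/OX/..]+1* (3,0)[O./X./OX/X.]+0 (3,1)[O./X./OX/.X]+0
p2 O@[O./XX/OX/..]: (0,1)[OO/XX/OX/..]-1* (3,0)[O./XX/OX/O.]-1 (3,1)[O./XX/OX/.O]-1
p3 X@[OO/XX/OX/..]: (3,0)[OO/XX/OX/X.]+0 (3,1)[OO/XX/OX/.X]+1*
p4 O@[OO/XX/OX/.X] terminal -1; root [O./X./OX/..] d6

X winning at [O./X./OX/..]: True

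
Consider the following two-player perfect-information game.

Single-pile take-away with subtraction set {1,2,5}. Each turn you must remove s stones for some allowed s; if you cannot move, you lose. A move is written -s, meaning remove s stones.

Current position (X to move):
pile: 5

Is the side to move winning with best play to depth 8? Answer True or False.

X winning at [5]: True

ply 1, X at 5 | -1=-1→4; -2=+1→3*; -5=+1→0
ply 2, O at 3 | -1=-1→2*; -2=-1→1
ply 3, X at 2 | -1=-1→1; -2=+1→0*
ply 4: 0 is terminal -1 (O); from 5 depth 8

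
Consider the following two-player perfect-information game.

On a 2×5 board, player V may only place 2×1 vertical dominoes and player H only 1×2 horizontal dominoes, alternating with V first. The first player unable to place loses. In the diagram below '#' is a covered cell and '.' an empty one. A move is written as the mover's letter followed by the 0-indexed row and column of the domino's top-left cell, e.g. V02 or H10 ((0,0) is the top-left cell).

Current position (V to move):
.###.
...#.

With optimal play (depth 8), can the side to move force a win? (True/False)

V winning at [.###./...#.]: True

[.###./...#.] V move#1: V00:+1/####./#..#.*, V04:-1/.####/...##
[####./#..#.] H move#2: H11:-1/####./####.*
[####./####.] V move#3: V04:+1/#####/#####*
[#####/#####] end (terminal -1, H#4); searched .###./...#. to 8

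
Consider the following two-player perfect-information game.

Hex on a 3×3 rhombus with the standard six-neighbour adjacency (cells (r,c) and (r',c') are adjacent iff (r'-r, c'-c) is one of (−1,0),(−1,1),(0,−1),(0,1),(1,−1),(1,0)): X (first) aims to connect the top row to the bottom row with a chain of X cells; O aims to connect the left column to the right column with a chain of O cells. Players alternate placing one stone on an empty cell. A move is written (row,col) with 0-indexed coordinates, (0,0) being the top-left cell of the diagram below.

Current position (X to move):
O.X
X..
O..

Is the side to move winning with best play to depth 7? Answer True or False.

X winning at [O.X/X../O..]: True

[O.X/X../O..] X move#1: (0,1):-1/OXX/X../O.., (1,1):-1/O.X/XX./O.., (1,2):+1/O.X/X.X/O..*, (2,1):+1/O.X/X../OX., (2,2):-1/O.X/X../O.X
[O.X/X.X/O..] O move#2: (0,1):-1/OOX/X.X/O..*, (1,1):-1/O.X/XOX/O.., (2,1):-1/O.X/X.X/OO., (2,2):-1/O.X/X.X/O.O
[OOX/X.X/O..] X move#3: (1,1):+1/OOX/XXX/O..*, (2,1):+1/OOX/X.X/OX., (2,2):+1/OOX/X.X/O.X
[OOX/XXX/O..] O move#4: (2,1):-1/OOX/XXX/OO.*, (2,2):-1/OOX/XXX/O.O
[OOX/XXX/OO.] X move#5: (2,2):+1/OOX/XXX/OOX*
[OOX/XXX/OOX] end (terminal -1, O#6); searched O.X/X../O.. to 7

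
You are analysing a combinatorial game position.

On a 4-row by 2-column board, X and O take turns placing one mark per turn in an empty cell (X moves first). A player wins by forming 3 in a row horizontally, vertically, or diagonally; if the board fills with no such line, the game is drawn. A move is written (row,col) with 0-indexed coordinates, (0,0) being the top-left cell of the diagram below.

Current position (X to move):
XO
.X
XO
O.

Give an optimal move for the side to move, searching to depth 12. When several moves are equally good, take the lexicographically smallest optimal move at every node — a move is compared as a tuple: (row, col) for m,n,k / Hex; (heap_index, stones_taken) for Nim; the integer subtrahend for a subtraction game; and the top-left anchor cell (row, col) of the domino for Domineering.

[XO/.X/XO/O.] X move#1: (1,0):+1/XO/XX/XO/O.*, (3,1):+0/XO/.X/XO/OX
[XO/XX/XO/O.] end (terminal -1, O#2); searched XO/.X/XO/O. to 12

X's best at [XO/.X/XO/O.]: (1,0)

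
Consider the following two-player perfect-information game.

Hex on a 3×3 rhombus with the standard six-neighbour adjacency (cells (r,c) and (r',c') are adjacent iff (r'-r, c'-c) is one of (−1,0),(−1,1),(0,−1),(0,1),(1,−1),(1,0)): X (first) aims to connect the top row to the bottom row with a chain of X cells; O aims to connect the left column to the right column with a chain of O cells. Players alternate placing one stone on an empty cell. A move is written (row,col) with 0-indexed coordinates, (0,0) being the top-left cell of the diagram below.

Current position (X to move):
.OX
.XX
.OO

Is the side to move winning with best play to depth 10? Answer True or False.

ply 1, X at .OX/.XX/.OO | (0,0)=-1→XOX/.XX/.OO; (1,0)=-1→.OX/XXX/.OO; (2,0)=+1→.OX/.XX/XOO*
ply 2: .OX/.XX/XOO is terminal -1 (O); from .OX/.XX/.OO depth 10

X winning at [.OX/.XX/.OO]: True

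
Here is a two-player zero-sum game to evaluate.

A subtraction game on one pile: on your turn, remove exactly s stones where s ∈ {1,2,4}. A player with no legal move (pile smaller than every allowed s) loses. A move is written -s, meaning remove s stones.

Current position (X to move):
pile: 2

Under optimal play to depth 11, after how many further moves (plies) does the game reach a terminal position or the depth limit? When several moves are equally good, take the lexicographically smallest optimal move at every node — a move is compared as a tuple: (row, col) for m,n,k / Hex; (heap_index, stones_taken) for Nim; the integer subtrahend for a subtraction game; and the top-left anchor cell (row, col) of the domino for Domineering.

PV length from [2]: 1 ply

[2] X move#1: -1:-1/1, -2:+1/0*
[0] end (terminal -1, O#2); searched 2 to 11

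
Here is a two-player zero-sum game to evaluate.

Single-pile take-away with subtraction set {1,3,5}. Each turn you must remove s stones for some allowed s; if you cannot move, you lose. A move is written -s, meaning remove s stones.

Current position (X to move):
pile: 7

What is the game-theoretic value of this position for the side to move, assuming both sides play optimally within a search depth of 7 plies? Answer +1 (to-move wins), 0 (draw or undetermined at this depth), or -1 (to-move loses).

value(7, X) = +1

p1 X@[7]: -1[6]+1* -3[4]+1 -5[2]+1
p2 O@[6]: -1[5]-1* -3[3]-1 -5[1]-1
p3 X@[5]: -1[4]+1* -3[2]+1 -5[0]+1
p4 O@[4]: -1[3]-1* -3[1]-1
p5 X@[3]: -1[2]+1* -3[0]+1
p6 O@[2]: -1[1]-1*
p7 X@[1]: -1[0]+1*
p8 O@[0] terminal -1; root [7] d7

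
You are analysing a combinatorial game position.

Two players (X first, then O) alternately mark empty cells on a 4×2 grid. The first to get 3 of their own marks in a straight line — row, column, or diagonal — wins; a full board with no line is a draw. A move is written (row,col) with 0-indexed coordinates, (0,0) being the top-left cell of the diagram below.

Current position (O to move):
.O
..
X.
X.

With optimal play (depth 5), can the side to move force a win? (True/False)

O winning at [.O/../X./X.]: False

[.O/../X./X.] O move#1: (0,0):-1/OO/../X./X., (1,0):+0/.O/O./X./X.*, (1,1):-1/.O/.O/X./X., (2,1):-1/.O/../XO/X., (3,1):-1/.O/../X./XO
[.O/O./X./X.] X move#2: (0,0):+0/XO/O./X./X.*, (1,1):+0/.O/OX/X./X., (2,1):+0/.O/O./XX/X., (3,1):+0/.O/O./X./XX
[XO/O./X./X.] O move#3: (1,1):+0/XO/OO/X./X.*, (2,1):+0/XO/O./XO/X., (3,1):+0/XO/O./X./XO
[XO/OO/X./X.] X move#4: (2,1):+0/XO/OO/XX/X.*, (3,1):-1/XO/OO/X./XX
[XO/OO/XX/X.] O move#5: (3,1):+0/XO/OO/XX/XO*
[XO/OO/XX/XO] end (terminal +0, X#6); searched .O/../X./X. to 5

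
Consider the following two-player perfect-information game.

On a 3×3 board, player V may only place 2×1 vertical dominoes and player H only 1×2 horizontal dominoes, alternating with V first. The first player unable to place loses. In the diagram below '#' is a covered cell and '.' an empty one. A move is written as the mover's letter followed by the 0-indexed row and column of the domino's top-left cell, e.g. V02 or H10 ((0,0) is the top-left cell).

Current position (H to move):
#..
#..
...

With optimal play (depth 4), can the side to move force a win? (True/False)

ply 1, H at #../#../... | H01=-1→###/#../...; H11=+1→#../###/...*; H20=-1→#../#../##.; H21=-1→#../#../.##
ply 2: #../###/... is terminal -1 (V); from #../#../... depth 4

H winning at [#../#../...]: True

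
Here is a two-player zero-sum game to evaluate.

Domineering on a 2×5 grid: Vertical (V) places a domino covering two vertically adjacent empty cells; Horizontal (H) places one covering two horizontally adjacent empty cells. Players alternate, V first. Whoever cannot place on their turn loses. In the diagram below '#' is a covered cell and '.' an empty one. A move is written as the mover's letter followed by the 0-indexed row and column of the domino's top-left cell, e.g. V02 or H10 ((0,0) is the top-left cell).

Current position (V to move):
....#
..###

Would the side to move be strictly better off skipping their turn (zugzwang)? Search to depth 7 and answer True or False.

zugzwang(....#/..###, V) = False

p1 V@[....#/..###]: V00[#...#/#.###]-1 V01[.#..#/.####]+1*
p2 H@[.#..#/.####]: H02[.####/.####]-1*
p3 V@[.####/.####]: V00[#####/#####]+1*
p4 H@[#####/#####] terminal -1; root [....#/..###] d7
if V skipped the turn, H would face:
~ p1 H@[....#/..###]: H00[##..#/..###]+1* H01[.##.#/..###]-1 H02[..###/..###]-1 H10[....#/#####]+1
~ p2 V@[##..#/..###] terminal -1; root [....#/..###] d7
compare (V): move=+1 vs pass=-1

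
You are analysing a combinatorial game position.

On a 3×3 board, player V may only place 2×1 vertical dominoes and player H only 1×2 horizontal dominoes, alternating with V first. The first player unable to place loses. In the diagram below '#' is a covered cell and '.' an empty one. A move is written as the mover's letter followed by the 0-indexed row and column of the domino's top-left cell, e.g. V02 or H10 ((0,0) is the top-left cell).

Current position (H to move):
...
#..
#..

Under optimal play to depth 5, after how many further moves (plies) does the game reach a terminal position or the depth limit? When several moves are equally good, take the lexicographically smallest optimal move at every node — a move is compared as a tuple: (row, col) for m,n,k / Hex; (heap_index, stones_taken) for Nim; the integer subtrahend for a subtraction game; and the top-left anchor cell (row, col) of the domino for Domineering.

PV length from [.../#../#..]: 1 ply

p1 H@[.../#../#..]: H00[##./#../#..]-1 H01[.##/#../#..]-1 H11[.../###/#..]+1* H21[.../#../###]-1
p2 V@[.../###/#..] terminal -1; root [.../#../#..] d5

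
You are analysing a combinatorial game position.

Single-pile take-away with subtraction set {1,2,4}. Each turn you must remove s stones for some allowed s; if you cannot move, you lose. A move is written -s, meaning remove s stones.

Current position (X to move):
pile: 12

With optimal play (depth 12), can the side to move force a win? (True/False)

[12] X move#1: -1:-1/11*, -2:-1/10, -4:-1/8
[11] O move#2: -1:-1/10, -2:+1/9*, -4:-1/7
[9] X move#3: -1:-1/8*, -2:-1/7, -4:-1/5
[8] O move#4: -1:-1/7, -2:+1/6*, -4:-1/4
[6] X move#5: -1:-1/5*, -2:-1/4, -4:-1/2
[5] O move#6: -1:-1/4, -2:+1/3*, -4:-1/1
[3] X move#7: -1:-1/2*, -2:-1/1
[2] O move#8: -1:-1/1, -2:+1/0*
[0] end (terminal -1, X#9); searched 12 to 12

X winning at [12]: False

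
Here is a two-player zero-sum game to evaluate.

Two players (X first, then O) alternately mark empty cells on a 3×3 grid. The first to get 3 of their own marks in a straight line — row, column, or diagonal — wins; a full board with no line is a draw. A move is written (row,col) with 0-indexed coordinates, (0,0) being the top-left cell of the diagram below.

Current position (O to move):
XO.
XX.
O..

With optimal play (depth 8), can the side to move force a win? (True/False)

O winning at [XO./XX./O..]: False

ply 1, O at XO./XX./O.. | (0,2)=-1→XOO/XX./O..*; (1,2)=-1→XO./XXO/O..; (2,1)=-1→XO./XX./OO.; (2,2)=-1→XO./XX./O.O
ply 2, X at XOO/XX./O.. | (1,2)=+1→XOO/XXX/O..*; (2,1)=+1→XOO/XX./OX.; (2,2)=+1→XOO/XX./O.X
ply 3: XOO/XXX/O.. is terminal -1 (O); from XO./XX./O.. depth 8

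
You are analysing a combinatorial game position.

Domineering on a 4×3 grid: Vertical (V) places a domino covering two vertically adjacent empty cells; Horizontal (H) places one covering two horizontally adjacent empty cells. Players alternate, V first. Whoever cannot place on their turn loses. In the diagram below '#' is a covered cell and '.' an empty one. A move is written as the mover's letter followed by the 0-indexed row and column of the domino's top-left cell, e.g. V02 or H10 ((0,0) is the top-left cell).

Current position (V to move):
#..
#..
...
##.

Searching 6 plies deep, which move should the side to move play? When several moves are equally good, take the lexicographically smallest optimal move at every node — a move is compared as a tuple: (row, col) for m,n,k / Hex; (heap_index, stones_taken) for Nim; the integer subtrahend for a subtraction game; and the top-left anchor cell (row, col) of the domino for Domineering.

V's best at [#../#../.../##.]: V01

[#../#../.../##.] V move#1: V01:+1/##./##./.../##.*, V02:+1/#.#/#.#/.../##., V11:+1/#../##./.#./##., V12:+1/#../#.#/..#/##., V22:-1/#../#../..#/###
[##./##./.../##.] H move#2: H20:-1/##./##./##./##.*, H21:-1/##./##./.##/##.
[##./##./##./##.] V move#3: V02:+1/###/###/##./##.*, V12:+1/##./###/###/##., V22:+1/##./##./###/###
[###/###/##./##.] end (terminal -1, H#4); searched #../#../.../##. to 6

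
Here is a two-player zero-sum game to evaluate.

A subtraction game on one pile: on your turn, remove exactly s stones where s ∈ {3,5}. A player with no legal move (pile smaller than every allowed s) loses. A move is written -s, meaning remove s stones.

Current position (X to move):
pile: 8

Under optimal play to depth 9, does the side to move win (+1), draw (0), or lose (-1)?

value(8, X) = -1

[8] X move#1: -3:-1/5*, -5:-1/3
[5] O move#2: -3:+1/2*, -5:+1/0
[2] end (terminal -1, X#3); searched 8 to 9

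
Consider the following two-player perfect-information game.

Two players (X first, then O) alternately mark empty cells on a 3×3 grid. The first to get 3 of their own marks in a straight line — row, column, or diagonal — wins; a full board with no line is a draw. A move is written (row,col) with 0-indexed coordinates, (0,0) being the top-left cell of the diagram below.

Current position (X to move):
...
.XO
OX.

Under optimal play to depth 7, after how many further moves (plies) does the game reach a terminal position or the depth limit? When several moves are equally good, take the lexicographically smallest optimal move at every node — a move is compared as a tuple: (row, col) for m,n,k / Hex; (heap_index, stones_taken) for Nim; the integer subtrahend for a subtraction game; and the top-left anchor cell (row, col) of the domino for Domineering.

p1 X@[.../.XO/OX.]: (0,0)[X../.XO/OX.]+1* (0,1)[.X./.XO/OX.]+1 (0,2)[..X/.XO/OX.]+0 (1,0)[.../XXO/OX.]+0 (2,2)[.../.XO/OXX]+1
p2 O@[X../.XO/OX.]: (0,1)[XO./.XO/OX.]-1* (0,2)[X.O/.XO/OX.]-1 (1,0)[X../OXO/OX.]-1 (2,2)[X../.XO/OXO]-1
p3 X@[XO./.XO/OX.]: (0,2)[XOX/.XO/OX.]+0 (1,0)[XO./XXO/OX.]+0 (2,2)[XO./.XO/OXX]+1*
p4 O@[XO./.XO/OXX] terminal -1; root [.../.XO/OX.] d7

PV length from [.../.XO/OX.]: 3 plies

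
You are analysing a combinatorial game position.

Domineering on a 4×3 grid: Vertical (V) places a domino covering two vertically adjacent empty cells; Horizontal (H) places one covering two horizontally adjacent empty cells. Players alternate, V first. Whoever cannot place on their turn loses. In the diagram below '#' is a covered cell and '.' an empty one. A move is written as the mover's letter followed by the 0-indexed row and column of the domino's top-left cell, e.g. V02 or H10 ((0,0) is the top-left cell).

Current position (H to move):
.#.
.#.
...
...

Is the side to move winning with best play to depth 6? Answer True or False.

ply 1, H at .#./.#./.../... | H20=-1→.#./.#./##./...*; H21=-1→.#./.#./.##/...; H30=-1→.#./.#./.../##.; H31=-1→.#./.#./.../.##
ply 2, V at .#./.#./##./... | V00=+1→##./##./##./...*; V02=+1→.##/.##/##./...; V12=+1→.#./.##/###/...; V22=+1→.#./.#./###/..#
ply 3, H at ##./##./##./... | H30=-1→##./##./##./##.*; H31=-1→##./##./##./.##
ply 4, V at ##./##./##./##. | V02=+1→###/###/##./##.*; V12=+1→##./###/###/##.; V22=+1→##./##./###/###
ply 5: ###/###/##./##. is terminal -1 (H); from .#./.#./.../... depth 6

H winning at [.#./.#./.../...]: False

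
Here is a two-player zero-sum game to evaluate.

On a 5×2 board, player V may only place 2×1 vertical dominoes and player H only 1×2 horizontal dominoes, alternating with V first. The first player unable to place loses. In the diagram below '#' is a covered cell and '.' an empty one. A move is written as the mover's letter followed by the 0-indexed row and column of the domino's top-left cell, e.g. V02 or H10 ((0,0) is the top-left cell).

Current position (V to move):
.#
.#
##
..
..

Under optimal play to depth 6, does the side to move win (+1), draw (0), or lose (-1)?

[.#/.#/##/../..] V move#1: V00:-1/##/##/##/../.., V30:+1/.#/.#/##/#./#.*, V31:+1/.#/.#/##/.#/.#
[.#/.#/##/#./#.] end (terminal -1, H#2); searched .#/.#/##/../.. to 6

value(.#/.#/##/../.., V) = +1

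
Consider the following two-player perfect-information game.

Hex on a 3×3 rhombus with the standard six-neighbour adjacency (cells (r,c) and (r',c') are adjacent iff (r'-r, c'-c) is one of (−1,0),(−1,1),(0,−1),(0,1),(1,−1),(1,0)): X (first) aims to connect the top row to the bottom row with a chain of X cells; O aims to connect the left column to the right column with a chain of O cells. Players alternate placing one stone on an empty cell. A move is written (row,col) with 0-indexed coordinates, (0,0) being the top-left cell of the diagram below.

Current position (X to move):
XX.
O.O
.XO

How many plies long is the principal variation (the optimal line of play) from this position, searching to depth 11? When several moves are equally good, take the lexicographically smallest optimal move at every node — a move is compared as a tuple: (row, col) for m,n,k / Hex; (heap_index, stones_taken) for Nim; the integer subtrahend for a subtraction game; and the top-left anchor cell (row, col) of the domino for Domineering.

p1 X@[XX./O.O/.XO]: (0,2)[XXX/O.O/.XO]-1 (1,1)[XX./OXO/.XO]+1* (2,0)[XX./O.O/XXO]-1
p2 O@[XX./OXO/.XO] terminal -1; root [XX./O.O/.XO] d11

PV length from [XX./O.O/.XO]: 1 ply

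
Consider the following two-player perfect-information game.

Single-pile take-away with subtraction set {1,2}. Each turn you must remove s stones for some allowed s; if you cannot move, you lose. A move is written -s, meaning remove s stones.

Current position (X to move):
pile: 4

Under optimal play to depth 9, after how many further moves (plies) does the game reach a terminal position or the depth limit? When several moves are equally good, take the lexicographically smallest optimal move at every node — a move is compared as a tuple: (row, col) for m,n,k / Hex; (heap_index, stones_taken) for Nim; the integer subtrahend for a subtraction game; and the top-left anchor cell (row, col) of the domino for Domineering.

ply 1, X at 4 | -1=+1→3*; -2=-1→2
ply 2, O at 3 | -1=-1→2*; -2=-1→1
ply 3, X at 2 | -1=-1→1; -2=+1→0*
ply 4: 0 is terminal -1 (O); from 4 depth 9

PV length from [4]: 3 plies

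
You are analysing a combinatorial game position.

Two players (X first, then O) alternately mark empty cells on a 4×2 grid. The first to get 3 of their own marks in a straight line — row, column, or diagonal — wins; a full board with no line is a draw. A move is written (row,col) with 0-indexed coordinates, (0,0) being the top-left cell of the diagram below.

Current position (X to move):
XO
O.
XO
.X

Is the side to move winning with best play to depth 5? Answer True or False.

[XO/O./XO/.X] X move#1: (1,1):+0/XO/OX/XO/.X*, (3,0):-1/XO/O./XO/XX
[XO/OX/XO/.X] O move#2: (3,0):+0/XO/OX/XO/OX*
[XO/OX/XO/OX] end (terminal +0, X#3); searched XO/O./XO/.X to 5

X winning at [XO/O./XO/.X]: False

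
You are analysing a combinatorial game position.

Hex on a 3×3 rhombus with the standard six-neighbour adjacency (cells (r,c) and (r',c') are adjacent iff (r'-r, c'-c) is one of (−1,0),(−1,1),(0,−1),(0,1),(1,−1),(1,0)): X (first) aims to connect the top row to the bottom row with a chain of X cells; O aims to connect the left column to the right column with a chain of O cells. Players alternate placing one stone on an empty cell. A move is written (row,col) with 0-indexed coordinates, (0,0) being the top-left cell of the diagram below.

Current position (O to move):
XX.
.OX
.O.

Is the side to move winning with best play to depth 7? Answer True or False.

ply 1, O at XX./.OX/.O. | (0,2)=+1→XXO/.OX/.O.*; (1,0)=+1→XX./OOX/.O.; (2,0)=+1→XX./.OX/OO.; (2,2)=+1→XX./.OX/.OO
ply 2, X at XXO/.OX/.O. | (1,0)=-1→XXO/XOX/.O.*; (2,0)=-1→XXO/.OX/XO.; (2,2)=-1→XXO/.OX/.OX
ply 3, O at XXO/XOX/.O. | (2,0)=+1→XXO/XOX/OO.*; (2,2)=-1→XXO/XOX/.OO
ply 4: XXO/XOX/OO. is terminal -1 (X); from XX./.OX/.O. depth 7

O winning at [XX./.OX/.O.]: True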